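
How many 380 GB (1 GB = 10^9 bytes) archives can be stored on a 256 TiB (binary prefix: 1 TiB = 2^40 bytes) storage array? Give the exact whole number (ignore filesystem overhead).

Capacity: 256 TiB = 281,474,976,710,656 bytes
Per item: 380 GB = 380,000,000,000 bytes
⌊281,474,976,710,656 / 380,000,000,000⌋ = 740

740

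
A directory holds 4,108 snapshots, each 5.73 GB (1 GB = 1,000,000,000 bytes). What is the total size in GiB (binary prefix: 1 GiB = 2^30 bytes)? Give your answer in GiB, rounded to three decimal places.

21,922.253 GiB

Total = 4,108 × 5.73 GB = 23538.84 GB
= 23538.84 × 1,000,000,000 bytes = 23,538,840,000,000 bytes
1 GiB = 1,073,741,824 bytes
23,538,840,000,000 / 1,073,741,824 = 21,922.253 GiB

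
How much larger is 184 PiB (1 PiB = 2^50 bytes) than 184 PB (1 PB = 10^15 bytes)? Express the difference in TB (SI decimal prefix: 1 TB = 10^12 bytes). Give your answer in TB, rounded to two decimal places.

23,165.58 TB

184 PiB = 184 × 1,125,899,906,842,624 = 207,165,582,859,042,816 bytes
184 PB = 184 × 1,000,000,000,000,000 = 184,000,000,000,000,000 bytes
difference = 23,165,582,859,042,816 bytes
23,165,582,859,042,816 / 1,000,000,000,000 = 23,165.58 TB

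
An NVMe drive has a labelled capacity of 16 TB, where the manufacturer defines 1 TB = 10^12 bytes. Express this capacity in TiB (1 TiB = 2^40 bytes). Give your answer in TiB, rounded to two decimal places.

16 TB = 16 × 10^12 bytes = 16,000,000,000,000 bytes
1 TiB = 2^40 bytes = 1,099,511,627,776 bytes
16,000,000,000,000 / 1,099,511,627,776 = 14.55 TiB

14.55 TiB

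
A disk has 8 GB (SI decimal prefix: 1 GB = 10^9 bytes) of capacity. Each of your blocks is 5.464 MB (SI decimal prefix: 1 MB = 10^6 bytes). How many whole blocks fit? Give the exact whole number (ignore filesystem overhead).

Capacity: 8 GB = 8,000,000,000 bytes
Per item: 5.464 MB = 5,464,000 bytes
⌊8,000,000,000 / 5,464,000⌋ = 1,464

1,464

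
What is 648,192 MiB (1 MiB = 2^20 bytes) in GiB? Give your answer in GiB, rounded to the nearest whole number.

648,192 MiB = 648,192 × 2^20 bytes = 679,678,574,592 bytes
1 GiB = 2^30 bytes = 1,073,741,824 bytes
679,678,574,592 / 1,073,741,824 = 633 GiB

633 GiB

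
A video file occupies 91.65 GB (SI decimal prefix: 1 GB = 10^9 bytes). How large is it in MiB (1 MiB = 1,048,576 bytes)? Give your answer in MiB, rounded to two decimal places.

91.65 GB = 91.65 × 10^9 bytes = 91,650,000,000 bytes
1 MiB = 2^20 bytes = 1,048,576 bytes
91,650,000,000 / 1,048,576 = 87,404.25 MiB

87,404.25 MiB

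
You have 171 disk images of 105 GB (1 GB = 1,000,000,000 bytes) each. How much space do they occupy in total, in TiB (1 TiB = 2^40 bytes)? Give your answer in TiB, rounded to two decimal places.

Total = 171 × 105 GB = 17,955 GB
= 17,955 × 1,000,000,000 bytes = 17,955,000,000,000 bytes
1 TiB = 1,099,511,627,776 bytes
17,955,000,000,000 / 1,099,511,627,776 = 16.33 TiB

16.33 TiB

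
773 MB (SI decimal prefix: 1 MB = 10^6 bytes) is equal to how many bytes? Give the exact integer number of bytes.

773 × 1,000,000 = 773,000,000 bytes  (1 MB = 10^6 bytes)

773,000,000 bytes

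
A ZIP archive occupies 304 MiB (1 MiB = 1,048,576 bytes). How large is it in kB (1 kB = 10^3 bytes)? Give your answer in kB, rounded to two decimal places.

318,767.10 kB

304 MiB = 304 × 2^20 bytes = 318,767,104 bytes
1 kB = 10^3 bytes = 1,000 bytes
318,767,104 / 1,000 = 318,767.10 kB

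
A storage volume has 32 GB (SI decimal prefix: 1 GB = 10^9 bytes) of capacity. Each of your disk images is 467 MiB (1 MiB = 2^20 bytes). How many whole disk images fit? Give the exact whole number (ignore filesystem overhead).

Capacity: 32 GB = 32,000,000,000 bytes
Per item: 467 MiB = 489,684,992 bytes
⌊32,000,000,000 / 489,684,992⌋ = 65

65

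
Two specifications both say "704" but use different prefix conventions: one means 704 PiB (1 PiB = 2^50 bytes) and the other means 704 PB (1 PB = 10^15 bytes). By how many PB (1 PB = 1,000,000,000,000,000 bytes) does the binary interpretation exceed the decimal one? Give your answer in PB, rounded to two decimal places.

704 PiB = 704 × 1,125,899,906,842,624 = 792,633,534,417,207,296 bytes
704 PB = 704 × 1,000,000,000,000,000 = 704,000,000,000,000,000 bytes
difference = 88,633,534,417,207,296 bytes
88,633,534,417,207,296 / 1,000,000,000,000,000 = 88.63 PB

88.63 PB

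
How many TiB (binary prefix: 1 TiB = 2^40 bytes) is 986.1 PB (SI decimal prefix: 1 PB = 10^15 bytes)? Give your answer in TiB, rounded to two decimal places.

986.1 PB × 1,000,000,000,000,000 bytes/PB = 986,100,000,000,000,000 bytes
1 TiB = 1,099,511,627,776 bytes
986,100,000,000,000,000 / 1,099,511,627,776 = 896,852.73 TiB

896,852.73 TiB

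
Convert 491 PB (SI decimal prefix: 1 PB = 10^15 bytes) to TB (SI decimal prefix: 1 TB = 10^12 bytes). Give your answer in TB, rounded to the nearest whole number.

491 PB × 1,000,000,000,000,000 bytes/PB = 491,000,000,000,000,000 bytes
1 TB = 1,000,000,000,000 bytes
491,000,000,000,000,000 / 1,000,000,000,000 = 491,000 TB

491,000 TB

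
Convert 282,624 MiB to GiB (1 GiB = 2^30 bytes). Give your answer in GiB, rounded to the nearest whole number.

276 GiB

282,624 MiB × 1,048,576 bytes/MiB = 296,352,743,424 bytes
1 GiB = 1,073,741,824 bytes
296,352,743,424 / 1,073,741,824 = 276 GiB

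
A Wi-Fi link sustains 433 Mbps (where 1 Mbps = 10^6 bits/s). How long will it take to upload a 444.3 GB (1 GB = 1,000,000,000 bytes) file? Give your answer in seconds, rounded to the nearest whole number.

444.3 GB = 444,300,000,000 bytes = 3,554,400,000,000 bits
433 Mbps = 433,000,000 bits/s
time = 3,554,400,000,000 / 433,000,000 = 8,209 s

8,209 seconds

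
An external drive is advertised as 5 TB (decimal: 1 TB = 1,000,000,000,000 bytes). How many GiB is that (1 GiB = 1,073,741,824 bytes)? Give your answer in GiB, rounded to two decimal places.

5 TB × 1,000,000,000,000 bytes/TB = 5,000,000,000,000 bytes
1 GiB = 2^30 bytes = 1,073,741,824 bytes
5,000,000,000,000 / 1,073,741,824 = 4,656.61 GiB

4,656.61 GiB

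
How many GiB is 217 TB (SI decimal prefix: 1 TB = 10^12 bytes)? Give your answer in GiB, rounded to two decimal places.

202,097.00 GiB

217 TB × 1,000,000,000,000 bytes/TB = 217,000,000,000,000 bytes
1 GiB = 2^30 bytes = 1,073,741,824 bytes
217,000,000,000,000 / 1,073,741,824 = 202,097.00 GiB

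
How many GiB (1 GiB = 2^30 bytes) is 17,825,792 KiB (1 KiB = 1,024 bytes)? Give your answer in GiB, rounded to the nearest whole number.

17 GiB

17,825,792 KiB × 1,024 bytes/KiB = 18,253,611,008 bytes
1 GiB = 1,073,741,824 bytes
18,253,611,008 / 1,073,741,824 = 17 GiB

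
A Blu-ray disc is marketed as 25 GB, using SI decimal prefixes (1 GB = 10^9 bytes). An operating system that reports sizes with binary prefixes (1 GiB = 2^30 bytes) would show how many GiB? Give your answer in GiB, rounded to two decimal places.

23.28 GiB

25 GB = 25 × 10^9 bytes = 25,000,000,000 bytes
1 GiB = 2^30 bytes = 1,073,741,824 bytes
25,000,000,000 / 1,073,741,824 = 23.28 GiB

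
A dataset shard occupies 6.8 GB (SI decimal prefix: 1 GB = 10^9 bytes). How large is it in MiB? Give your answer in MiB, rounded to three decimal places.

6,484.985 MiB

6.8 GB = 6.8 × 10^9 bytes = 6,800,000,000 bytes
1 MiB = 2^20 bytes = 1,048,576 bytes
6,800,000,000 / 1,048,576 = 6,484.985 MiB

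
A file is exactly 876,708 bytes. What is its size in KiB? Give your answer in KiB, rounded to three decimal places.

876,708 bytes given.
1 KiB = 1,024 bytes
876,708 / 1,024 = 856.160 KiB

856.160 KiB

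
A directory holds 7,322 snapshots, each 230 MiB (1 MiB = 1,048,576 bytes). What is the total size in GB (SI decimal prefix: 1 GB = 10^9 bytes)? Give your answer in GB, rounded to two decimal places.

Total = 7,322 × 230 MiB = 1,684,060 MiB
= 1,684,060 × 1,048,576 bytes = 1,765,864,898,560 bytes
1 GB = 1,000,000,000 bytes
1,765,864,898,560 / 1,000,000,000 = 1,765.86 GB

1,765.86 GB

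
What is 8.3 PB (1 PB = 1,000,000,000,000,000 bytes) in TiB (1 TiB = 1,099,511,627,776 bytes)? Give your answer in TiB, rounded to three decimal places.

7,548.806 TiB

8.3 PB × 1,000,000,000,000,000 bytes/PB = 8,300,000,000,000,000 bytes
1 TiB = 2^40 bytes = 1,099,511,627,776 bytes
8,300,000,000,000,000 / 1,099,511,627,776 = 7,548.806 TiB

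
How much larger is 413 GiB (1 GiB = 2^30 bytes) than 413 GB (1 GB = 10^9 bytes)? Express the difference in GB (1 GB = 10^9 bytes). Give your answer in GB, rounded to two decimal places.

413 GiB = 413 × 1,073,741,824 = 443,455,373,312 bytes
413 GB = 413 × 1,000,000,000 = 413,000,000,000 bytes
difference = 30,455,373,312 bytes
30,455,373,312 / 1,000,000,000 = 30.46 GB

30.46 GB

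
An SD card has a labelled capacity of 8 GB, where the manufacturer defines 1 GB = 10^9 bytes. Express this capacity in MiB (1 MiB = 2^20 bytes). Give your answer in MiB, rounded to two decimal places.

8 GB × 1,000,000,000 bytes/GB = 8,000,000,000 bytes
1 MiB = 1,048,576 bytes
8,000,000,000 / 1,048,576 = 7,629.39 MiB

7,629.39 MiB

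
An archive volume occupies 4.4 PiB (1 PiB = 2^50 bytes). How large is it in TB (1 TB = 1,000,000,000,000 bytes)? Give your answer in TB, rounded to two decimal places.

4.4 PiB = 4.4 × 2^50 bytes = 4,953,959,590,107,545.6 bytes
1 TB = 1,000,000,000,000 bytes
4,953,959,590,107,545.6 / 1,000,000,000,000 = 4,953.96 TB

4,953.96 TB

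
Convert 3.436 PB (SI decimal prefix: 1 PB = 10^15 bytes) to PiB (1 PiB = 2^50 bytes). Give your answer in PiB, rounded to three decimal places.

3.052 PiB

3.436 PB = 3.436 × 10^15 bytes = 3,436,000,000,000,000 bytes
1 PiB = 1,125,899,906,842,624 bytes
3,436,000,000,000,000 / 1,125,899,906,842,624 = 3.052 PiB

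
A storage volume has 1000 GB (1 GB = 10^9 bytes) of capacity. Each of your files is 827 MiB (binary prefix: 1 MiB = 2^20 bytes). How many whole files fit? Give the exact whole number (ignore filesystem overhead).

Capacity: 1000 GB = 1,000,000,000,000 bytes
Per item: 827 MiB = 867,172,352 bytes
⌊1,000,000,000,000 / 867,172,352⌋ = 1,153

1,153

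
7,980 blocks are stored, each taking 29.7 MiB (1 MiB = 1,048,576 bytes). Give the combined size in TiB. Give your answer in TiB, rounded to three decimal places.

0.226 TiB

Total = 7,980 × 29.7 MiB = 237,006 MiB
= 237,006 × 1,048,576 bytes = 248,518,803,456 bytes
1 TiB = 1,099,511,627,776 bytes
248,518,803,456 / 1,099,511,627,776 = 0.226 TiB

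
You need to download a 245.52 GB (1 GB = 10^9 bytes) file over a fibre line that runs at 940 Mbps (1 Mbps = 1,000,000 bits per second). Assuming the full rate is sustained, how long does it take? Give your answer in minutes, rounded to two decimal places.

245.52 GB = 245,520,000,000 bytes = 1,964,160,000,000 bits
940 Mbps = 940,000,000 bits/s
time = 1,964,160,000,000 / 940,000,000 = 2,089.532 s
2,089.532 s / 60 = 34.83 minutes

34.83 minutes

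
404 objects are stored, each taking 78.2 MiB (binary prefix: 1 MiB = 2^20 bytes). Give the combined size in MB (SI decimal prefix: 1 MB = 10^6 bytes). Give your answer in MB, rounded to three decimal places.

33,127.452 MB

Total = 404 × 78.2 MiB = 31592.8 MiB
= 31592.8 × 1,048,576 bytes = 33,127,451,852.8 bytes
1 MB = 1,000,000 bytes
33,127,451,852.8 / 1,000,000 = 33,127.452 MB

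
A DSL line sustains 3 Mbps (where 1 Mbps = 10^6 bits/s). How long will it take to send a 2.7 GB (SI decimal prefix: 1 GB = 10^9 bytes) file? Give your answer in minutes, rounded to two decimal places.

120.00 minutes

2.7 GB = 2,700,000,000 bytes = 21,600,000,000 bits
3 Mbps = 3,000,000 bits/s
time = 21,600,000,000 / 3,000,000 = 7,200.000 s
7,200.000 s / 60 = 120.00 minutes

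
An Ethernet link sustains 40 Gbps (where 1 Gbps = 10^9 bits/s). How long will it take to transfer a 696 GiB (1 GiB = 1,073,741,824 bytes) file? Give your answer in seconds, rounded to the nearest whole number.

696 GiB = 747,324,309,504 bytes = 5,978,594,476,032 bits
40 Gbps = 40,000,000,000 bits/s
time = 5,978,594,476,032 / 40,000,000,000 = 149 s

149 seconds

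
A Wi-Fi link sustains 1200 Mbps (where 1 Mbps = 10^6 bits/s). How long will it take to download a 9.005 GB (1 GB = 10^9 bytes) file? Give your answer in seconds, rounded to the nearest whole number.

60 seconds

9.005 GB = 9,005,000,000 bytes = 72,040,000,000 bits
1200 Mbps = 1,200,000,000 bits/s
time = 72,040,000,000 / 1,200,000,000 = 60 s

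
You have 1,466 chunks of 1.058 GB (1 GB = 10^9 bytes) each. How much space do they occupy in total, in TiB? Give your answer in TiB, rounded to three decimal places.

1.411 TiB

Total = 1,466 × 1.058 GB = 1551.028 GB
= 1551.028 × 1,000,000,000 bytes = 1,551,028,000,000 bytes
1 TiB = 1,099,511,627,776 bytes
1,551,028,000,000 / 1,099,511,627,776 = 1.411 TiB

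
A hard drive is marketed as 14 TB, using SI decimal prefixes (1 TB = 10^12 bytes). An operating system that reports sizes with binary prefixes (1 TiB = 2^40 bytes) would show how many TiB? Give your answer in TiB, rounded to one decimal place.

14 TB × 1,000,000,000,000 bytes/TB = 14,000,000,000,000 bytes
1 TiB = 2^40 bytes = 1,099,511,627,776 bytes
14,000,000,000,000 / 1,099,511,627,776 = 12.7 TiB

12.7 TiB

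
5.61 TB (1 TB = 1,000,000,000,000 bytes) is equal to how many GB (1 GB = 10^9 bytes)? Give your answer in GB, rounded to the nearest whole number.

5,610 GB

5.61 TB = 5.61 × 10^12 bytes = 5,610,000,000,000 bytes
1 GB = 1,000,000,000 bytes
5,610,000,000,000 / 1,000,000,000 = 5,610 GB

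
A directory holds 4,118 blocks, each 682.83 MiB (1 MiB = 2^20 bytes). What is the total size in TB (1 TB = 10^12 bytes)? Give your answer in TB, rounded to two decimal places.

2.95 TB

Total = 4,118 × 682.83 MiB = 2811893.94 MiB
= 2811893.94 × 1,048,576 bytes = 2,948,484,500,029.44 bytes
1 TB = 1,000,000,000,000 bytes
2,948,484,500,029.44 / 1,000,000,000,000 = 2.95 TB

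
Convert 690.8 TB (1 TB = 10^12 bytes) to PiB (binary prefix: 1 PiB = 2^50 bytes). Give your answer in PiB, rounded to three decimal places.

690.8 TB = 690.8 × 10^12 bytes = 690,800,000,000,000 bytes
1 PiB = 2^50 bytes = 1,125,899,906,842,624 bytes
690,800,000,000,000 / 1,125,899,906,842,624 = 0.614 PiB

0.614 PiB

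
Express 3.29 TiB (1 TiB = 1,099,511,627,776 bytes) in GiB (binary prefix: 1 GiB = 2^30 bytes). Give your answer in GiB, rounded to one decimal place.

3.29 TiB = 3.29 × 2^40 bytes = 3,617,393,255,383.04 bytes
1 GiB = 2^30 bytes = 1,073,741,824 bytes
3,617,393,255,383.04 / 1,073,741,824 = 3,369.0 GiB

3,369.0 GiB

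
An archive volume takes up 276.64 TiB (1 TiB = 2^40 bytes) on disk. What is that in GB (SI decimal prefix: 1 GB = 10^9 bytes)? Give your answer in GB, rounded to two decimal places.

304,168.90 GB

276.64 TiB × 1,099,511,627,776 bytes/TiB = 304,168,896,707,952.64 bytes
1 GB = 1,000,000,000 bytes
304,168,896,707,952.64 / 1,000,000,000 = 304,168.90 GB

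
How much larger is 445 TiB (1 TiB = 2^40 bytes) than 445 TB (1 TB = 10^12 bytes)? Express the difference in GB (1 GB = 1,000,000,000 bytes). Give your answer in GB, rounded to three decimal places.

44,282.674 GB

445 TiB = 445 × 1,099,511,627,776 = 489,282,674,360,320 bytes
445 TB = 445 × 1,000,000,000,000 = 445,000,000,000,000 bytes
difference = 44,282,674,360,320 bytes
44,282,674,360,320 / 1,000,000,000 = 44,282.674 GB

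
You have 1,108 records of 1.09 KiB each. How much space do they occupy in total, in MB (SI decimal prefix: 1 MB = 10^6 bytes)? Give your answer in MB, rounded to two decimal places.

Total = 1,108 × 1.09 KiB = 1207.72 KiB
= 1207.72 × 1,024 bytes = 1,236,705.28 bytes
1 MB = 1,000,000 bytes
1,236,705.28 / 1,000,000 = 1.24 MB

1.24 MB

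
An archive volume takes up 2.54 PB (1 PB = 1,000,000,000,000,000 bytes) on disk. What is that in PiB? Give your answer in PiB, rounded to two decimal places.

2.54 PB = 2.54 × 10^15 bytes = 2,540,000,000,000,000 bytes
1 PiB = 2^50 bytes = 1,125,899,906,842,624 bytes
2,540,000,000,000,000 / 1,125,899,906,842,624 = 2.26 PiB

2.26 PiB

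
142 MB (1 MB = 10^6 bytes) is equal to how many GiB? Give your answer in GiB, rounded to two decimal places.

142 MB = 142 × 10^6 bytes = 142,000,000 bytes
1 GiB = 2^30 bytes = 1,073,741,824 bytes
142,000,000 / 1,073,741,824 = 0.13 GiB

0.13 GiB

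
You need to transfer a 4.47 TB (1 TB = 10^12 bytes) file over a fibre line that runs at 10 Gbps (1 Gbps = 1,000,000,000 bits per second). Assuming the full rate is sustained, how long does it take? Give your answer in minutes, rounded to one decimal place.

59.6 minutes

4.47 TB = 4,470,000,000,000 bytes = 35,760,000,000,000 bits
10 Gbps = 10,000,000,000 bits/s
time = 35,760,000,000,000 / 10,000,000,000 = 3,576.00 s
3,576.00 s / 60 = 59.6 minutes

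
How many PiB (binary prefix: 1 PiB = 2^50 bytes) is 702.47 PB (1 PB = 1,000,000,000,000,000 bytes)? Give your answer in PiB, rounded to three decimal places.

623.919 PiB

702.47 PB × 1,000,000,000,000,000 bytes/PB = 702,470,000,000,000,000 bytes
1 PiB = 2^50 bytes = 1,125,899,906,842,624 bytes
702,470,000,000,000,000 / 1,125,899,906,842,624 = 623.919 PiB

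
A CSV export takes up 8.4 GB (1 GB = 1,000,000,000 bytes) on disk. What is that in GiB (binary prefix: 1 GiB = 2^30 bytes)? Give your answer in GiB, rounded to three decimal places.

7.823 GiB

8.4 GB × 1,000,000,000 bytes/GB = 8,400,000,000 bytes
1 GiB = 1,073,741,824 bytes
8,400,000,000 / 1,073,741,824 = 7.823 GiB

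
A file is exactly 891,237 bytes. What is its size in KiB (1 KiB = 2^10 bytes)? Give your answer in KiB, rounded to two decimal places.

891,237 bytes given.
1 KiB = 2^10 bytes = 1,024 bytes
891,237 / 1,024 = 870.35 KiB

870.35 KiB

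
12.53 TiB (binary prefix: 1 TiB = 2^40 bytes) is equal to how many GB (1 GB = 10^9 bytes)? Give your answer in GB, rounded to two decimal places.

12.53 TiB = 12.53 × 2^40 bytes = 13,776,880,696,033.28 bytes
1 GB = 10^9 bytes = 1,000,000,000 bytes
13,776,880,696,033.28 / 1,000,000,000 = 13,776.88 GB

13,776.88 GB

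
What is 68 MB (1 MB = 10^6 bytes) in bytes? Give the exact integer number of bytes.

68,000,000 bytes

68 × 1,000,000 = 68,000,000 bytes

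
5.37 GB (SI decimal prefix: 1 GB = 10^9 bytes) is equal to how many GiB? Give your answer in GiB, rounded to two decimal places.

5.37 GB = 5.37 × 10^9 bytes = 5,370,000,000 bytes
1 GiB = 2^30 bytes = 1,073,741,824 bytes
5,370,000,000 / 1,073,741,824 = 5.00 GiB

5.00 GiB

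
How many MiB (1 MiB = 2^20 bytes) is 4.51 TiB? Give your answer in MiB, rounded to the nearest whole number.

4,729,078 MiB

4.51 TiB = 4.51 × 2^40 bytes = 4,958,797,441,269.76 bytes
1 MiB = 2^20 bytes = 1,048,576 bytes
4,958,797,441,269.76 / 1,048,576 = 4,729,078 MiB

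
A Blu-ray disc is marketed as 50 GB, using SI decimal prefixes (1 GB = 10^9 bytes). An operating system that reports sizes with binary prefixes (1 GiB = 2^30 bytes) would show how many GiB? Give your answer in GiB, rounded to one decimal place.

50 GB = 50 × 10^9 bytes = 50,000,000,000 bytes
1 GiB = 2^30 bytes = 1,073,741,824 bytes
50,000,000,000 / 1,073,741,824 = 46.6 GiB

46.6 GiB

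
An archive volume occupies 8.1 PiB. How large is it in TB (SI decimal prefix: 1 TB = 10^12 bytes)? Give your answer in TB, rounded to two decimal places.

8.1 PiB = 8.1 × 2^50 bytes = 9,119,789,245,425,254.4 bytes
1 TB = 1,000,000,000,000 bytes
9,119,789,245,425,254.4 / 1,000,000,000,000 = 9,119.79 TB

9,119.79 TB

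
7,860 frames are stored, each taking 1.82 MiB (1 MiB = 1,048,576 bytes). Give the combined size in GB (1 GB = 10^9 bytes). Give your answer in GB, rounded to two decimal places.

15.00 GB

Total = 7,860 × 1.82 MiB = 14305.2 MiB
= 14305.2 × 1,048,576 bytes = 15,000,089,395.2 bytes
1 GB = 1,000,000,000 bytes
15,000,089,395.2 / 1,000,000,000 = 15.00 GB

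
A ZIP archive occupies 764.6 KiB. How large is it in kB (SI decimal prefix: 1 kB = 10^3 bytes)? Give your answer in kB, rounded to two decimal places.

764.6 KiB = 764.6 × 2^10 bytes = 782,950.4 bytes
1 kB = 10^3 bytes = 1,000 bytes
782,950.4 / 1,000 = 782.95 kB

782.95 kB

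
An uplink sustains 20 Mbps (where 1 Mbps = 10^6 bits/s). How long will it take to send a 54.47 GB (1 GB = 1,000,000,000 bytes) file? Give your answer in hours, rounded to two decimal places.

6.05 hours

54.47 GB = 54,470,000,000 bytes = 435,760,000,000 bits
20 Mbps = 20,000,000 bits/s
time = 435,760,000,000 / 20,000,000 = 21,788.0000 s
21,788.0000 s / 3600 = 6.05 hours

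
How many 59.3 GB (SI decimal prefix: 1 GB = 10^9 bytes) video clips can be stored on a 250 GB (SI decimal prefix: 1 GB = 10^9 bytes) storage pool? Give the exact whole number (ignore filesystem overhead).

4

Capacity: 250 GB = 250,000,000,000 bytes
Per item: 59.3 GB = 59,300,000,000 bytes
⌊250,000,000,000 / 59,300,000,000⌋ = 4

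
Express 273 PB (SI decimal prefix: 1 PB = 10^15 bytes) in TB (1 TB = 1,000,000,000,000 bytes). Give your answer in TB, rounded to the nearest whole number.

273,000 TB

273 PB × 1,000,000,000,000,000 bytes/PB = 273,000,000,000,000,000 bytes
1 TB = 1,000,000,000,000 bytes
273,000,000,000,000,000 / 1,000,000,000,000 = 273,000 TB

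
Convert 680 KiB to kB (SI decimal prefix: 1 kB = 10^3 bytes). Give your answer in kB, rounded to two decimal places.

696.32 kB

680 KiB = 680 × 2^10 bytes = 696,320 bytes
1 kB = 1,000 bytes
696,320 / 1,000 = 696.32 kB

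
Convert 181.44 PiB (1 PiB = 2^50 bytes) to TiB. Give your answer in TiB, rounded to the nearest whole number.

185,795 TiB

181.44 PiB = 181.44 × 2^50 bytes = 204,283,279,097,525,698.56 bytes
1 TiB = 2^40 bytes = 1,099,511,627,776 bytes
204,283,279,097,525,698.56 / 1,099,511,627,776 = 185,795 TiB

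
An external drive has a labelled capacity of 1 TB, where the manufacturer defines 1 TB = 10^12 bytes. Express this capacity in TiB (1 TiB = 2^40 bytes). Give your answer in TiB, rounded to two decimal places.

0.91 TiB

1 TB = 1 × 10^12 bytes = 1,000,000,000,000 bytes
1 TiB = 2^40 bytes = 1,099,511,627,776 bytes
1,000,000,000,000 / 1,099,511,627,776 = 0.91 TiB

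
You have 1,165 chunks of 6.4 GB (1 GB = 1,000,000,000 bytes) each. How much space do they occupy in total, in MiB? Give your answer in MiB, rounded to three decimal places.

7,110,595.703 MiB

Total = 1,165 × 6.4 GB = 7456 GB
= 7456 × 1,000,000,000 bytes = 7,456,000,000,000 bytes
1 MiB = 1,048,576 bytes
7,456,000,000,000 / 1,048,576 = 7,110,595.703 MiB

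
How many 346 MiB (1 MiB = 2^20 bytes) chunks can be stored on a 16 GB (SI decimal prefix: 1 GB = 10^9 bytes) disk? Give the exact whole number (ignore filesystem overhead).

44

Capacity: 16 GB = 16,000,000,000 bytes
Per item: 346 MiB = 362,807,296 bytes
⌊16,000,000,000 / 362,807,296⌋ = 44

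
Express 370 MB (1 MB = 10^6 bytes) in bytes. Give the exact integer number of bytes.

370 × 1,000,000 = 370,000,000 bytes  (1 MB = 10^6 bytes)

370,000,000 bytes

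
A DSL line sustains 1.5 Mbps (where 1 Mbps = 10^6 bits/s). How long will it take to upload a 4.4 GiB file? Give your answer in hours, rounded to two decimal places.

7.00 hours

4.4 GiB = 4,724,464,025.6 bytes = 37,795,712,204.8 bits
1.5 Mbps = 1,500,000 bits/s
time = 37,795,712,204.8 / 1,500,000 = 25,197.1415 s
25,197.1415 s / 3600 = 7.00 hours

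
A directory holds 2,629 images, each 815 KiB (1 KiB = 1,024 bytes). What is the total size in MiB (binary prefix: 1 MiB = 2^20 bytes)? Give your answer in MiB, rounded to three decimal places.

Total = 2,629 × 815 KiB = 2,142,635 KiB
= 2,142,635 × 1,024 bytes = 2,194,058,240 bytes
1 MiB = 1,048,576 bytes
2,194,058,240 / 1,048,576 = 2,092.417 MiB

2,092.417 MiB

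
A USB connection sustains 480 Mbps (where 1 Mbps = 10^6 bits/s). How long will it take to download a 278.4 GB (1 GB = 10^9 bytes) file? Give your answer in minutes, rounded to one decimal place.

278.4 GB = 278,400,000,000 bytes = 2,227,200,000,000 bits
480 Mbps = 480,000,000 bits/s
time = 2,227,200,000,000 / 480,000,000 = 4,640.00 s
4,640.00 s / 60 = 77.3 minutes

77.3 minutes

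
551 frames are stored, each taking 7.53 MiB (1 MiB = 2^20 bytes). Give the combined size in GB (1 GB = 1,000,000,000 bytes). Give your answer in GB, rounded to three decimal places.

4.351 GB

Total = 551 × 7.53 MiB = 4149.03 MiB
= 4149.03 × 1,048,576 bytes = 4,350,573,281.28 bytes
1 GB = 1,000,000,000 bytes
4,350,573,281.28 / 1,000,000,000 = 4.351 GB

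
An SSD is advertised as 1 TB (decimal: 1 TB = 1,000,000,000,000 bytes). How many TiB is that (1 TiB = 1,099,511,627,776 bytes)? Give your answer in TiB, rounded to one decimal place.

1 TB × 1,000,000,000,000 bytes/TB = 1,000,000,000,000 bytes
1 TiB = 1,099,511,627,776 bytes
1,000,000,000,000 / 1,099,511,627,776 = 0.9 TiB

0.9 TiB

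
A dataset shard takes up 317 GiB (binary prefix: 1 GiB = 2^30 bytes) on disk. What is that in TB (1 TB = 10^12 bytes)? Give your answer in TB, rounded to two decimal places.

0.34 TB

317 GiB = 317 × 2^30 bytes = 340,376,158,208 bytes
1 TB = 1,000,000,000,000 bytes
340,376,158,208 / 1,000,000,000,000 = 0.34 TB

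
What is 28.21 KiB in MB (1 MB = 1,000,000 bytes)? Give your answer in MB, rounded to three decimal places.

0.029 MB

28.21 KiB = 28.21 × 2^10 bytes = 28,887.04 bytes
1 MB = 1,000,000 bytes
28,887.04 / 1,000,000 = 0.029 MB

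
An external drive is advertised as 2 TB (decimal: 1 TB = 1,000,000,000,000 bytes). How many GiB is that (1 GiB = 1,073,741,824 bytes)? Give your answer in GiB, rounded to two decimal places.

2 TB × 1,000,000,000,000 bytes/TB = 2,000,000,000,000 bytes
1 GiB = 1,073,741,824 bytes
2,000,000,000,000 / 1,073,741,824 = 1,862.65 GiB

1,862.65 GiB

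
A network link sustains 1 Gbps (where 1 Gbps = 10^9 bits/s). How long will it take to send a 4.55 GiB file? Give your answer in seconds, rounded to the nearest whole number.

39 seconds

4.55 GiB = 4,885,525,299.2 bytes = 39,084,202,393.6 bits
1 Gbps = 1,000,000,000 bits/s
time = 39,084,202,393.6 / 1,000,000,000 = 39 s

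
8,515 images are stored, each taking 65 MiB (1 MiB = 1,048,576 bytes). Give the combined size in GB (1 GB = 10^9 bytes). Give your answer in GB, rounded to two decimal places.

580.36 GB

Total = 8,515 × 65 MiB = 553,475 MiB
= 553,475 × 1,048,576 bytes = 580,360,601,600 bytes
1 GB = 1,000,000,000 bytes
580,360,601,600 / 1,000,000,000 = 580.36 GB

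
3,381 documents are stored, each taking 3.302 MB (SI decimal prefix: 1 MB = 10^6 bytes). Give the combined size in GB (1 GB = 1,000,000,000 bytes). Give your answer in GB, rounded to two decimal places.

11.16 GB

Total = 3,381 × 3.302 MB = 11164.062 MB
= 11164.062 × 1,000,000 bytes = 11,164,062,000 bytes
1 GB = 1,000,000,000 bytes
11,164,062,000 / 1,000,000,000 = 11.16 GB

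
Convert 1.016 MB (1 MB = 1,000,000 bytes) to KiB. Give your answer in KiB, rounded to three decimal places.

992.188 KiB

1.016 MB × 1,000,000 bytes/MB = 1,016,000 bytes
1 KiB = 2^10 bytes = 1,024 bytes
1,016,000 / 1,024 = 992.188 KiB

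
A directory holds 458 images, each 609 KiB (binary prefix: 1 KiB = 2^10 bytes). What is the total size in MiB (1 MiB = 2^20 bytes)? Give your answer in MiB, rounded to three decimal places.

Total = 458 × 609 KiB = 278,922 KiB
= 278,922 × 1,024 bytes = 285,616,128 bytes
1 MiB = 1,048,576 bytes
285,616,128 / 1,048,576 = 272.385 MiB

272.385 MiB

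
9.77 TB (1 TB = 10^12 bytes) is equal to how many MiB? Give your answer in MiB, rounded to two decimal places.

9.77 TB = 9.77 × 10^12 bytes = 9,770,000,000,000 bytes
1 MiB = 1,048,576 bytes
9,770,000,000,000 / 1,048,576 = 9,317,398.07 MiB

9,317,398.07 MiB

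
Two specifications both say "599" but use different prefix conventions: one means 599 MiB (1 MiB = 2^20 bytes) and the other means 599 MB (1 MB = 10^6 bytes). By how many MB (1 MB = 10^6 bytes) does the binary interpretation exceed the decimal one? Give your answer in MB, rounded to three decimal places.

29.097 MB

599 MiB = 599 × 1,048,576 = 628,097,024 bytes
599 MB = 599 × 1,000,000 = 599,000,000 bytes
difference = 29,097,024 bytes
29,097,024 / 1,000,000 = 29.097 MB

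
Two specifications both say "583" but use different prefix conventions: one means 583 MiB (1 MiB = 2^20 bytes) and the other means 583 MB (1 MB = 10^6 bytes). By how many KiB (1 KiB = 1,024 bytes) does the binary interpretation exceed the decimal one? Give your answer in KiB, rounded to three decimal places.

583 MiB = 583 × 1,048,576 = 611,319,808 bytes
583 MB = 583 × 1,000,000 = 583,000,000 bytes
difference = 28,319,808 bytes
28,319,808 / 1,024 = 27,656.063 KiB

27,656.063 KiB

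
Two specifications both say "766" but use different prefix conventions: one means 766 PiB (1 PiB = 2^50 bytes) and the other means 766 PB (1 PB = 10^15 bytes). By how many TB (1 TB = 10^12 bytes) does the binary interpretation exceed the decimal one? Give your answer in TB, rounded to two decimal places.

766 PiB = 766 × 1,125,899,906,842,624 = 862,439,328,641,449,984 bytes
766 PB = 766 × 1,000,000,000,000,000 = 766,000,000,000,000,000 bytes
difference = 96,439,328,641,449,984 bytes
96,439,328,641,449,984 / 1,000,000,000,000 = 96,439.33 TB

96,439.33 TB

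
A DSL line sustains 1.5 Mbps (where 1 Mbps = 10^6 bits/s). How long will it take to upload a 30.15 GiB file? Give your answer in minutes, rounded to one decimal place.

30.15 GiB = 32,373,315,993.6 bytes = 258,986,527,948.8 bits
1.5 Mbps = 1,500,000 bits/s
time = 258,986,527,948.8 / 1,500,000 = 172,657.69 s
172,657.69 s / 60 = 2,877.6 minutes

2,877.6 minutes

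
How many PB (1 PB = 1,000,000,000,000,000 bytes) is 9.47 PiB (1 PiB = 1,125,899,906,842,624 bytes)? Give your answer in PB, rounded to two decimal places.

9.47 PiB = 9.47 × 2^50 bytes = 10,662,272,117,799,649.28 bytes
1 PB = 1,000,000,000,000,000 bytes
10,662,272,117,799,649.28 / 1,000,000,000,000,000 = 10.66 PB

10.66 PB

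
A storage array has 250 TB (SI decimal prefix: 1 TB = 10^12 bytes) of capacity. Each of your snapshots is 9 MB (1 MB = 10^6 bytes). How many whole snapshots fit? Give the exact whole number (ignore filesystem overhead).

Capacity: 250 TB = 250,000,000,000,000 bytes
Per item: 9 MB = 9,000,000 bytes
⌊250,000,000,000,000 / 9,000,000⌋ = 27,777,777

27,777,777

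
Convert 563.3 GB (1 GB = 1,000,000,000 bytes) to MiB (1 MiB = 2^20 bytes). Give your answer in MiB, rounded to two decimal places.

537,204.74 MiB

563.3 GB × 1,000,000,000 bytes/GB = 563,300,000,000 bytes
1 MiB = 1,048,576 bytes
563,300,000,000 / 1,048,576 = 537,204.74 MiB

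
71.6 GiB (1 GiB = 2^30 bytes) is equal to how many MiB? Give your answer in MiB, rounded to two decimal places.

71.6 GiB × 1,073,741,824 bytes/GiB = 76,879,914,598.4 bytes
1 MiB = 2^20 bytes = 1,048,576 bytes
76,879,914,598.4 / 1,048,576 = 73,318.40 MiB

73,318.40 MiB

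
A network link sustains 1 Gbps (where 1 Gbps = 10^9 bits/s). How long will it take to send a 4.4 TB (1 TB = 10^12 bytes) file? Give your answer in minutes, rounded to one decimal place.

586.7 minutes

4.4 TB = 4,400,000,000,000 bytes = 35,200,000,000,000 bits
1 Gbps = 1,000,000,000 bits/s
time = 35,200,000,000,000 / 1,000,000,000 = 35,200.00 s
35,200.00 s / 60 = 586.7 minutes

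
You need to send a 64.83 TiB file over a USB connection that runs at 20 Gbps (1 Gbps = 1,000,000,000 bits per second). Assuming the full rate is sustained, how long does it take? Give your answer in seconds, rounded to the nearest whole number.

64.83 TiB = 71,281,338,828,718.08 bytes = 570,250,710,629,744.64 bits
20 Gbps = 20,000,000,000 bits/s
time = 570,250,710,629,744.64 / 20,000,000,000 = 28,513 s

28,513 seconds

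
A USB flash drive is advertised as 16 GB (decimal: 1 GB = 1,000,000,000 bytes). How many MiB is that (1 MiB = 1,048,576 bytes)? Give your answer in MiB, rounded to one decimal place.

15,258.8 MiB

16 GB = 16 × 10^9 bytes = 16,000,000,000 bytes
1 MiB = 1,048,576 bytes
16,000,000,000 / 1,048,576 = 15,258.8 MiB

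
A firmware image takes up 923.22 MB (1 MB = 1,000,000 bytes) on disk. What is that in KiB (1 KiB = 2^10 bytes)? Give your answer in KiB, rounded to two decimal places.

923.22 MB = 923.22 × 10^6 bytes = 923,220,000 bytes
1 KiB = 1,024 bytes
923,220,000 / 1,024 = 901,582.03 KiB

901,582.03 KiB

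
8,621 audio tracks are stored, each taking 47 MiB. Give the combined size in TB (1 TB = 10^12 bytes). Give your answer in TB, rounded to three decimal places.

0.425 TB

Total = 8,621 × 47 MiB = 405,187 MiB
= 405,187 × 1,048,576 bytes = 424,869,363,712 bytes
1 TB = 1,000,000,000,000 bytes
424,869,363,712 / 1,000,000,000,000 = 0.425 TB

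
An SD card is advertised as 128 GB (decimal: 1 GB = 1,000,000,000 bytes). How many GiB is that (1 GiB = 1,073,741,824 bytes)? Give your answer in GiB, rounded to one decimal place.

119.2 GiB

128 GB = 128 × 10^9 bytes = 128,000,000,000 bytes
1 GiB = 2^30 bytes = 1,073,741,824 bytes
128,000,000,000 / 1,073,741,824 = 119.2 GiB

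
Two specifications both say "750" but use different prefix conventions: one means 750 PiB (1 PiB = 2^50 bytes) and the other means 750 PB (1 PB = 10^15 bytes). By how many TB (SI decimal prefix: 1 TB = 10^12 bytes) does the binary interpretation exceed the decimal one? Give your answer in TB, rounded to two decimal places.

94,424.93 TB

750 PiB = 750 × 1,125,899,906,842,624 = 844,424,930,131,968,000 bytes
750 PB = 750 × 1,000,000,000,000,000 = 750,000,000,000,000,000 bytes
difference = 94,424,930,131,968,000 bytes
94,424,930,131,968,000 / 1,000,000,000,000 = 94,424.93 TB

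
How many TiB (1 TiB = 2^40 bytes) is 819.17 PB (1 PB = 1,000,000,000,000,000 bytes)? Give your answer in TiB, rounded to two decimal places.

745,030.77 TiB

819.17 PB = 819.17 × 10^15 bytes = 819,170,000,000,000,000 bytes
1 TiB = 1,099,511,627,776 bytes
819,170,000,000,000,000 / 1,099,511,627,776 = 745,030.77 TiB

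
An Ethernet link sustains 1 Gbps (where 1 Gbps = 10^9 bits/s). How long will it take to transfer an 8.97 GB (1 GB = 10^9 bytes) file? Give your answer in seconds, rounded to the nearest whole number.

72 seconds

8.97 GB = 8,970,000,000 bytes = 71,760,000,000 bits
1 Gbps = 1,000,000,000 bits/s
time = 71,760,000,000 / 1,000,000,000 = 72 s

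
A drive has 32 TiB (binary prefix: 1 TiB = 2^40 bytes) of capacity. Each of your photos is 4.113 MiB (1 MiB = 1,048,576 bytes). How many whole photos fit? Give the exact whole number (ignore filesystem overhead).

Capacity: 32 TiB = 35,184,372,088,832 bytes
Per item: 4.113 MiB = 4,312,793.088 bytes
⌊35,184,372,088,832 / 4,312,793.088⌋ = 8,158,140

8,158,140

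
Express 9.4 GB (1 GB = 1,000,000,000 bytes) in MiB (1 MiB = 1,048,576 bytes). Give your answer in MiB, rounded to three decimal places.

9.4 GB = 9.4 × 10^9 bytes = 9,400,000,000 bytes
1 MiB = 2^20 bytes = 1,048,576 bytes
9,400,000,000 / 1,048,576 = 8,964.539 MiB

8,964.539 MiB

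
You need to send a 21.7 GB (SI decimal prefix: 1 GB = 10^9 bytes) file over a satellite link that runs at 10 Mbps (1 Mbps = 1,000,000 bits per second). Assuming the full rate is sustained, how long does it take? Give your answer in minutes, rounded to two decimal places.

21.7 GB = 21,700,000,000 bytes = 173,600,000,000 bits
10 Mbps = 10,000,000 bits/s
time = 173,600,000,000 / 10,000,000 = 17,360.000 s
17,360.000 s / 60 = 289.33 minutes

289.33 minutes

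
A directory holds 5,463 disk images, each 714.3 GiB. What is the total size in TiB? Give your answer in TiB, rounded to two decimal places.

Total = 5,463 × 714.3 GiB = 3902220.9 GiB
= 3902220.9 × 1,073,741,824 bytes = 4,189,977,786,816,921.6 bytes
1 TiB = 1,099,511,627,776 bytes
4,189,977,786,816,921.6 / 1,099,511,627,776 = 3,810.76 TiB

3,810.76 TiB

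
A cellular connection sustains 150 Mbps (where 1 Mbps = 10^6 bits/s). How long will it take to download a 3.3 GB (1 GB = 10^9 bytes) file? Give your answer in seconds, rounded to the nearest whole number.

3.3 GB = 3,300,000,000 bytes = 26,400,000,000 bits
150 Mbps = 150,000,000 bits/s
time = 26,400,000,000 / 150,000,000 = 176 s

176 seconds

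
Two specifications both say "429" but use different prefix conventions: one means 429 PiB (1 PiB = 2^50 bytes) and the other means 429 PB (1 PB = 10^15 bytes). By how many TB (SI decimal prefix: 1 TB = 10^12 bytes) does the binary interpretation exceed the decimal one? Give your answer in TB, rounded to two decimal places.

429 PiB = 429 × 1,125,899,906,842,624 = 483,011,060,035,485,696 bytes
429 PB = 429 × 1,000,000,000,000,000 = 429,000,000,000,000,000 bytes
difference = 54,011,060,035,485,696 bytes
54,011,060,035,485,696 / 1,000,000,000,000 = 54,011.06 TB

54,011.06 TB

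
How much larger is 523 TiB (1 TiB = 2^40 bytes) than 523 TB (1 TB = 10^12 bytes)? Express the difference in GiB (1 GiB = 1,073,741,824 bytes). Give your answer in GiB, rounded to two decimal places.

523 TiB = 523 × 1,099,511,627,776 = 575,044,581,326,848 bytes
523 TB = 523 × 1,000,000,000,000 = 523,000,000,000,000 bytes
difference = 52,044,581,326,848 bytes
52,044,581,326,848 / 1,073,741,824 = 48,470.29 GiB

48,470.29 GiB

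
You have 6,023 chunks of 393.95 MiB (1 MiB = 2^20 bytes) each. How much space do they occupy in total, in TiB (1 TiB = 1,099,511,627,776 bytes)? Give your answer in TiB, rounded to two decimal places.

Total = 6,023 × 393.95 MiB = 2372760.85 MiB
= 2372760.85 × 1,048,576 bytes = 2,488,020,081,049.6 bytes
1 TiB = 1,099,511,627,776 bytes
2,488,020,081,049.6 / 1,099,511,627,776 = 2.26 TiB

2.26 TiB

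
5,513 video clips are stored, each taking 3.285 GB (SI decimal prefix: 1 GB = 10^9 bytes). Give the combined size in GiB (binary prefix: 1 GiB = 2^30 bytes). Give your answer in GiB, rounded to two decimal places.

Total = 5,513 × 3.285 GB = 18110.205 GB
= 18110.205 × 1,000,000,000 bytes = 18,110,205,000,000 bytes
1 GiB = 1,073,741,824 bytes
18,110,205,000,000 / 1,073,741,824 = 16,866.44 GiB

16,866.44 GiB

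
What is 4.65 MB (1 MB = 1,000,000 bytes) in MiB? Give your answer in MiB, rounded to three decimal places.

4.65 MB × 1,000,000 bytes/MB = 4,650,000 bytes
1 MiB = 2^20 bytes = 1,048,576 bytes
4,650,000 / 1,048,576 = 4.435 MiB

4.435 MiB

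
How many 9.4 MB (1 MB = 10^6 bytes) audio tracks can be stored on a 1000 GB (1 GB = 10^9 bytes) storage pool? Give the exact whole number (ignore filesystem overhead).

Capacity: 1000 GB = 1,000,000,000,000 bytes
Per item: 9.4 MB = 9,400,000 bytes
⌊1,000,000,000,000 / 9,400,000⌋ = 106,382

106,382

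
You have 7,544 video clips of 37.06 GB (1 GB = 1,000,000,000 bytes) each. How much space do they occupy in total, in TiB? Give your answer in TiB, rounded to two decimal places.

Total = 7,544 × 37.06 GB = 279580.64 GB
= 279580.64 × 1,000,000,000 bytes = 279,580,640,000,000 bytes
1 TiB = 1,099,511,627,776 bytes
279,580,640,000,000 / 1,099,511,627,776 = 254.28 TiB

254.28 TiB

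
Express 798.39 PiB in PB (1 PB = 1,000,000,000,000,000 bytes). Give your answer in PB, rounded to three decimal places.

798.39 PiB × 1,125,899,906,842,624 bytes/PiB = 898,907,226,624,082,575.36 bytes
1 PB = 1,000,000,000,000,000 bytes
898,907,226,624,082,575.36 / 1,000,000,000,000,000 = 898.907 PB

898.907 PB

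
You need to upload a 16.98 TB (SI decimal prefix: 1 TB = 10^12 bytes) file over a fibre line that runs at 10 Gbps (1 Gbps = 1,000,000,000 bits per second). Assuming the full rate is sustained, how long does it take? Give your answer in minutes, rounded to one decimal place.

226.4 minutes

16.98 TB = 16,980,000,000,000 bytes = 135,840,000,000,000 bits
10 Gbps = 10,000,000,000 bits/s
time = 135,840,000,000,000 / 10,000,000,000 = 13,584.00 s
13,584.00 s / 60 = 226.4 minutes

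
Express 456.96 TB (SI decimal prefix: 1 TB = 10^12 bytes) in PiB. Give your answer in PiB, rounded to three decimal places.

0.406 PiB

456.96 TB = 456.96 × 10^12 bytes = 456,960,000,000,000 bytes
1 PiB = 1,125,899,906,842,624 bytes
456,960,000,000,000 / 1,125,899,906,842,624 = 0.406 PiB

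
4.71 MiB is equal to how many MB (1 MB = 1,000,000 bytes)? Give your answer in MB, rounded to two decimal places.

4.94 MB

4.71 MiB × 1,048,576 bytes/MiB = 4,938,792.96 bytes
1 MB = 10^6 bytes = 1,000,000 bytes
4,938,792.96 / 1,000,000 = 4.94 MB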